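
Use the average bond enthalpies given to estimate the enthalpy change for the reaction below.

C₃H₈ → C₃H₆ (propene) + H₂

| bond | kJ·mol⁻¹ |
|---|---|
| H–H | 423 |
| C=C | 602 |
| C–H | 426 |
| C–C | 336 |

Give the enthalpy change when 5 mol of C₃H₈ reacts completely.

Bonds broken (reactants):
  C–C: 2 × 336 = 672
  C–H: 8 × 426 = 3408
  Σ(broken) = 4080 kJ
Bonds formed (products):
  C–C: 1 × 336 = 336
  C–H: 6 × 426 = 2556
  C=C: 1 × 602 = 602
  H–H: 1 × 423 = 423
  Σ(formed) = 3917 kJ
ΔH = Σ(broken) − Σ(formed) = 4080 − 3917 = +163 kJ
For 5× the reaction as written: 5 × (+163) = +815 kJ

ΔH = +815 kJ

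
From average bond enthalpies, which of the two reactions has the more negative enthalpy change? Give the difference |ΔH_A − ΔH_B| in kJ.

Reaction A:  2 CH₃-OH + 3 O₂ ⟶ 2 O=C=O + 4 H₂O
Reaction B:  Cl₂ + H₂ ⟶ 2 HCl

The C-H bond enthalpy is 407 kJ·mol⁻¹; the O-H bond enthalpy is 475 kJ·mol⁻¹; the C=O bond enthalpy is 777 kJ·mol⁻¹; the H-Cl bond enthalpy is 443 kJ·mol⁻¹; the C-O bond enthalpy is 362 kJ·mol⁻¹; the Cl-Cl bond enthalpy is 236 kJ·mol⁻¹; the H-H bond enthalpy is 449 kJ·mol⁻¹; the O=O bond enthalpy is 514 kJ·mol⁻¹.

Reaction A:
  Bonds broken (reactants):
    C-H: 6 × 407 = 2442
    C-O: 2 × 362 = 724
    O-H: 2 × 475 = 950
    O=O: 3 × 514 = 1542
    Σ(broken) = 5658 kJ
  Bonds formed (products):
    C=O: 4 × 777 = 3108
    O-H: 8 × 475 = 3800
    Σ(formed) = 6908 kJ
  ΔH_A = 5658 − 6908 = −1250 kJ
Reaction B:
  Bonds broken (reactants):
    Cl-Cl: 1 × 236 = 236
    H-H: 1 × 449 = 449
    Σ(broken) = 685 kJ
  Bonds formed (products):
    H-Cl: 2 × 443 = 886
    Σ(formed) = 886 kJ
  ΔH_B = 685 − 886 = −201 kJ
ΔH_A − ΔH_B = −1049 kJ, so reaction A has the more negative ΔH; |ΔH_A − ΔH_B| = 1049 kJ.

Reaction A, by 1049 kJ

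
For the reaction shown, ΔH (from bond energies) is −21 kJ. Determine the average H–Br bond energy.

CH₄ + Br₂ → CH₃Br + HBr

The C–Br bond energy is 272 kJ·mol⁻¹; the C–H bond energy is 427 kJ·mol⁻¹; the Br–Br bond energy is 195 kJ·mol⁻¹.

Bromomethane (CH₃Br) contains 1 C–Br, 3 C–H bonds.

D(H–Br) ≈ 371 kJ/mol

Let D be the H–Br bond energy.
Σ(broken) = 1×195 + 4×427 = 1903
Σ(formed) = 1×272 + 3×427 + 1×D = 1553 + D
ΔH = Σ(broken) − Σ(formed) = (1903) − (1553 + D) = +350 − D
Setting this equal to −21 kJ gives D = 371 kJ/mol.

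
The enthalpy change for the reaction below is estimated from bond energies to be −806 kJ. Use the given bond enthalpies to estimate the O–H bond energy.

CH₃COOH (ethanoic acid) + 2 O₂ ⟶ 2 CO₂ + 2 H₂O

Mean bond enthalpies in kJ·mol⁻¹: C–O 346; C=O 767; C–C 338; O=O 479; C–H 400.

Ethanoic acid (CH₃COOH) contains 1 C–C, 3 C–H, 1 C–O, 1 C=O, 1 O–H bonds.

D(O–H) ≈ 449 kJ/mol

Let D be the O–H bond energy.
Σ(broken) = 1×338 + 3×400 + 1×346 + 1×767 + 1×D + 2×479 = 3609 + D
Σ(formed) = 4×767 + 4×D = 3068 + 4D
ΔH = Σ(broken) − Σ(formed) = (3609 + D) − (3068 + 4D) = +541 − 3D
Setting this equal to −806 kJ gives 3D = 1347, so D = 449 kJ/mol.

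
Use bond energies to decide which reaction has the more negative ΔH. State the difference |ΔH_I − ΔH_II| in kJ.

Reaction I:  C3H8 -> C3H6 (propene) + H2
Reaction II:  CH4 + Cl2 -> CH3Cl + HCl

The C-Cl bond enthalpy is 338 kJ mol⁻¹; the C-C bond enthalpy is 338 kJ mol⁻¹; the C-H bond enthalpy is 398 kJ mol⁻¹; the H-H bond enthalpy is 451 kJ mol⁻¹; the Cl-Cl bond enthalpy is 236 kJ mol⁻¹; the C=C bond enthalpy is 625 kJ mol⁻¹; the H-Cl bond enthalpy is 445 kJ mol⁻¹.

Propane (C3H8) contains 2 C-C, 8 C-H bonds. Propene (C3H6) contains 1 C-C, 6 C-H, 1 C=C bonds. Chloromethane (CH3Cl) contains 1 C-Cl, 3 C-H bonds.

Reaction II, by 207 kJ

Reaction I:
  Bonds broken (reactants):
    C-C: 2 × 338 = 676
    C-H: 8 × 398 = 3184
    Σ(broken) = 3860 kJ
  Bonds formed (products):
    C-C: 1 × 338 = 338
    C-H: 6 × 398 = 2388
    C=C: 1 × 625 = 625
    H-H: 1 × 451 = 451
    Σ(formed) = 3802 kJ
  ΔH_I = 3860 − 3802 = +58 kJ
Reaction II:
  Bonds broken (reactants):
    C-H: 4 × 398 = 1592
    Cl-Cl: 1 × 236 = 236
    Σ(broken) = 1828 kJ
  Bonds formed (products):
    C-Cl: 1 × 338 = 338
    C-H: 3 × 398 = 1194
    H-Cl: 1 × 445 = 445
    Σ(formed) = 1977 kJ
  ΔH_II = 1828 − 1977 = −149 kJ
ΔH_I − ΔH_II = +207 kJ, so reaction II has the more negative ΔH; |ΔH_I − ΔH_II| = 207 kJ.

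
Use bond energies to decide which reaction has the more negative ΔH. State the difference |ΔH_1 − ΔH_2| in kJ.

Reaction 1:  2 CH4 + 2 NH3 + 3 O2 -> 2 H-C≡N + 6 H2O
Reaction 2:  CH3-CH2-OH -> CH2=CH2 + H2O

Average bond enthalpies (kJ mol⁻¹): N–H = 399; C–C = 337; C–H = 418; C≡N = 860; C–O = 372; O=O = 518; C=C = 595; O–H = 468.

Reaction 1, by 944 kJ

Reaction 1:
  Bonds broken (reactants):
    C–H: 8 × 418 = 3344
    N–H: 6 × 399 = 2394
    O=O: 3 × 518 = 1554
    Σ(broken) = 7292 kJ
  Bonds formed (products):
    C≡N: 2 × 860 = 1720
    C–H: 2 × 418 = 836
    O–H: 12 × 468 = 5616
    Σ(formed) = 8172 kJ
  ΔH_1 = 7292 − 8172 = −880 kJ
Reaction 2:
  Bonds broken (reactants):
    C–C: 1 × 337 = 337
    C–H: 5 × 418 = 2090
    C–O: 1 × 372 = 372
    O–H: 1 × 468 = 468
    Σ(broken) = 3267 kJ
  Bonds formed (products):
    C–H: 4 × 418 = 1672
    C=C: 1 × 595 = 595
    O–H: 2 × 468 = 936
    Σ(formed) = 3203 kJ
  ΔH_2 = 3267 − 3203 = +64 kJ
ΔH_1 − ΔH_2 = −944 kJ, so reaction 1 has the more negative ΔH; |ΔH_1 − ΔH_2| = 944 kJ.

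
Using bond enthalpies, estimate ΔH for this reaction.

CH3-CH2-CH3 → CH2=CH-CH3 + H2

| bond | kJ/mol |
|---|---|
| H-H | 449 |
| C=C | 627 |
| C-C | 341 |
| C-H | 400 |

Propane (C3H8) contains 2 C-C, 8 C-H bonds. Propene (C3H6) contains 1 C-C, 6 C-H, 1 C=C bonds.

Bonds broken (reactants):
  C-C: 2 × 341 = 682
  C-H: 8 × 400 = 3200
  Σ(broken) = 3882 kJ
Bonds formed (products):
  C-C: 1 × 341 = 341
  C-H: 6 × 400 = 2400
  C=C: 1 × 627 = 627
  H-H: 1 × 449 = 449
  Σ(formed) = 3817 kJ
ΔH = Σ(broken) − Σ(formed) = 3882 − 3817 = +65 kJ

ΔH ≈ +65 kJ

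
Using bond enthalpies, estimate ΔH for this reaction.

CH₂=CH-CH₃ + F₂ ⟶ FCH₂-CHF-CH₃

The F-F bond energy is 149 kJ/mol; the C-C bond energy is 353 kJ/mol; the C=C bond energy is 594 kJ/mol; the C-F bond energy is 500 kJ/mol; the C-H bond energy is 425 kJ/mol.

ΔH ≈ −610 kJ

Bonds broken (reactants):
  C-C: 1 × 353 = 353
  C-H: 6 × 425 = 2550
  C=C: 1 × 594 = 594
  F-F: 1 × 149 = 149
  Σ(broken) = 3646 kJ
Bonds formed (products):
  C-C: 2 × 353 = 706
  C-F: 2 × 500 = 1000
  C-H: 6 × 425 = 2550
  Σ(formed) = 4256 kJ
ΔH = Σ(broken) − Σ(formed) = 3646 − 4256 = −610 kJ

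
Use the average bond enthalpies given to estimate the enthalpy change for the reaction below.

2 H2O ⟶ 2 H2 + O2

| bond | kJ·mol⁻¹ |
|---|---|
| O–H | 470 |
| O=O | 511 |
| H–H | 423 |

ΔH ≈ +523 kJ

Bonds broken (reactants):
  O–H: 4 × 470 = 1880
  Σ(broken) = 1880 kJ
Bonds formed (products):
  H–H: 2 × 423 = 846
  O=O: 1 × 511 = 511
  Σ(formed) = 1357 kJ
ΔH = Σ(broken) − Σ(formed) = 1880 − 1357 = +523 kJ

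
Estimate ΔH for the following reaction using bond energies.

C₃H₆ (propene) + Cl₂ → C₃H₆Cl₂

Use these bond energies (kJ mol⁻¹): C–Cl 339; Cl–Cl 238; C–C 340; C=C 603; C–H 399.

ΔH ≈ −177 kJ

Bonds broken (reactants):
  C–C: 1 × 340 = 340
  C–H: 6 × 399 = 2394
  C=C: 1 × 603 = 603
  Cl–Cl: 1 × 238 = 238
  Σ(broken) = 3575 kJ
Bonds formed (products):
  C–C: 2 × 340 = 680
  C–Cl: 2 × 339 = 678
  C–H: 6 × 399 = 2394
  Σ(formed) = 3752 kJ
ΔH = Σ(broken) − Σ(formed) = 3575 − 3752 = −177 kJ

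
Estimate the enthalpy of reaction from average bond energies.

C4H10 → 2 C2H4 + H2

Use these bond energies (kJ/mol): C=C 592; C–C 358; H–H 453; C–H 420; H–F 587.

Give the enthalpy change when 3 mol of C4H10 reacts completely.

Bonds broken (reactants):
  C–C: 3 × 358 = 1074
  C–H: 10 × 420 = 4200
  Σ(broken) = 5274 kJ
Bonds formed (products):
  C–H: 8 × 420 = 3360
  C=C: 2 × 592 = 1184
  H–H: 1 × 453 = 453
  Σ(formed) = 4997 kJ
ΔH = Σ(broken) − Σ(formed) = 5274 − 4997 = +277 kJ
For 3× the reaction as written: 3 × (+277) = +831 kJ

ΔH = +831 kJ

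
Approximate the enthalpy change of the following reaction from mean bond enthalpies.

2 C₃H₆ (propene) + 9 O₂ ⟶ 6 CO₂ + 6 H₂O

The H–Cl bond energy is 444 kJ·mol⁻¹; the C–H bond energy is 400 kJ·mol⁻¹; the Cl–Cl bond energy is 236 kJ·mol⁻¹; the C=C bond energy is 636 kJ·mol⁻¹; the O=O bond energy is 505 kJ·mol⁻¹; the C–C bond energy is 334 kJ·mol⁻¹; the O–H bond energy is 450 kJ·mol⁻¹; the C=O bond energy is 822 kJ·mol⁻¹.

ΔH ≈ −3979 kJ

Bonds broken (reactants):
  C–C: 2 × 334 = 668
  C–H: 12 × 400 = 4800
  C=C: 2 × 636 = 1272
  O=O: 9 × 505 = 4545
  Σ(broken) = 11285 kJ
Bonds formed (products):
  C=O: 12 × 822 = 9864
  O–H: 12 × 450 = 5400
  Σ(formed) = 15264 kJ
ΔH = Σ(broken) − Σ(formed) = 11285 − 15264 = −3979 kJ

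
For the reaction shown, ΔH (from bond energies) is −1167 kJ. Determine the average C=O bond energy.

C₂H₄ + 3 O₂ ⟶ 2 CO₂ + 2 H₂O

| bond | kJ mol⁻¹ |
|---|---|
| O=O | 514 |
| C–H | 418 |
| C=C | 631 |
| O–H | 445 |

Let D be the C=O bond energy.
Σ(broken) = 4×418 + 1×631 + 3×514 = 3845
Σ(formed) = 4×D + 4×445 = 1780 + 4D
ΔH = Σ(broken) − Σ(formed) = (3845) − (1780 + 4D) = +2065 − 4D
Setting this equal to −1167 kJ gives 4D = 3232, so D = 808 kJ/mol.

D(C=O) ≈ 808 kJ/mol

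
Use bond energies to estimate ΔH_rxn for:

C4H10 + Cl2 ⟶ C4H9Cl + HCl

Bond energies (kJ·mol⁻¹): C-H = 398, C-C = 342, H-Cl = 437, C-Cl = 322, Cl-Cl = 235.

ΔH ≈ −126 kJ

Bonds broken (reactants):
  C-C: 3 × 342 = 1026
  C-H: 10 × 398 = 3980
  Cl-Cl: 1 × 235 = 235
  Σ(broken) = 5241 kJ
Bonds formed (products):
  C-C: 3 × 342 = 1026
  C-Cl: 1 × 322 = 322
  C-H: 9 × 398 = 3582
  H-Cl: 1 × 437 = 437
  Σ(formed) = 5367 kJ
ΔH = Σ(broken) − Σ(formed) = 5241 − 5367 = −126 kJ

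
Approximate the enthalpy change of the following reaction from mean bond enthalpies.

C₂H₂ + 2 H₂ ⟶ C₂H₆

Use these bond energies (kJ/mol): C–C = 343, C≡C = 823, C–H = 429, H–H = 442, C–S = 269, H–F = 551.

Bonds broken (reactants):
  C≡C: 1 × 823 = 823
  C–H: 2 × 429 = 858
  H–H: 2 × 442 = 884
  Σ(broken) = 2565 kJ
Bonds formed (products):
  C–C: 1 × 343 = 343
  C–H: 6 × 429 = 2574
  Σ(formed) = 2917 kJ
ΔH = Σ(broken) − Σ(formed) = 2565 − 2917 = −352 kJ

ΔH ≈ −352 kJ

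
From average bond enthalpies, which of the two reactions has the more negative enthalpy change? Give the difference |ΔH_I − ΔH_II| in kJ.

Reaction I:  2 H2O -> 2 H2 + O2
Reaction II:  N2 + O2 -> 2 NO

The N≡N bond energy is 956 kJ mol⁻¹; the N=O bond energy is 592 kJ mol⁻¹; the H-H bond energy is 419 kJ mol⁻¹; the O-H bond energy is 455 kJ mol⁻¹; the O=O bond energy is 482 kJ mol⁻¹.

Reaction I:
  Bonds broken (reactants):
    O-H: 4 × 455 = 1820
    Σ(broken) = 1820 kJ
  Bonds formed (products):
    H-H: 2 × 419 = 838
    O=O: 1 × 482 = 482
    Σ(formed) = 1320 kJ
  ΔH_I = 1820 − 1320 = +500 kJ
Reaction II:
  Bonds broken (reactants):
    N≡N: 1 × 956 = 956
    O=O: 1 × 482 = 482
    Σ(broken) = 1438 kJ
  Bonds formed (products):
    N=O: 2 × 592 = 1184
    Σ(formed) = 1184 kJ
  ΔH_II = 1438 − 1184 = +254 kJ
ΔH_I − ΔH_II = +246 kJ, so reaction II has the more negative ΔH; |ΔH_I − ΔH_II| = 246 kJ.

Reaction II, by 246 kJ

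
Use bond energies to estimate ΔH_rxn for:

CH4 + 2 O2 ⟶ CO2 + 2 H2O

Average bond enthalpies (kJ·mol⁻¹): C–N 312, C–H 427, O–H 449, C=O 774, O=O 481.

ΔH ≈ −674 kJ

Bonds broken (reactants):
  C–H: 4 × 427 = 1708
  O=O: 2 × 481 = 962
  Σ(broken) = 2670 kJ
Bonds formed (products):
  C=O: 2 × 774 = 1548
  O–H: 4 × 449 = 1796
  Σ(formed) = 3344 kJ
ΔH = Σ(broken) − Σ(formed) = 2670 − 3344 = −674 kJ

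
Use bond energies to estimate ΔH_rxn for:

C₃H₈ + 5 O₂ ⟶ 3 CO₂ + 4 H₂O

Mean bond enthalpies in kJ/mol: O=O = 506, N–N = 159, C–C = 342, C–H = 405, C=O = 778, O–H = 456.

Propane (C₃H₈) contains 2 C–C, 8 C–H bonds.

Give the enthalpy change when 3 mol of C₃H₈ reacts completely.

ΔH = −5586 kJ

Bonds broken (reactants):
  C–C: 2 × 342 = 684
  C–H: 8 × 405 = 3240
  O=O: 5 × 506 = 2530
  Σ(broken) = 6454 kJ
Bonds formed (products):
  C=O: 6 × 778 = 4668
  O–H: 8 × 456 = 3648
  Σ(formed) = 8316 kJ
ΔH = Σ(broken) − Σ(formed) = 6454 − 8316 = −1862 kJ
For 3× the reaction as written: 3 × (−1862) = −5586 kJ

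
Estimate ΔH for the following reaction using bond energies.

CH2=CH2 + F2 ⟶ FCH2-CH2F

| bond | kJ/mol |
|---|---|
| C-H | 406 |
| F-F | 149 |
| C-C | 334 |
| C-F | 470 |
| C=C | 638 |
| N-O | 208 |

Bonds broken (reactants):
  C-H: 4 × 406 = 1624
  C=C: 1 × 638 = 638
  F-F: 1 × 149 = 149
  Σ(broken) = 2411 kJ
Bonds formed (products):
  C-C: 1 × 334 = 334
  C-F: 2 × 470 = 940
  C-H: 4 × 406 = 1624
  Σ(formed) = 2898 kJ
ΔH = Σ(broken) − Σ(formed) = 2411 − 2898 = −487 kJ

ΔH ≈ −487 kJ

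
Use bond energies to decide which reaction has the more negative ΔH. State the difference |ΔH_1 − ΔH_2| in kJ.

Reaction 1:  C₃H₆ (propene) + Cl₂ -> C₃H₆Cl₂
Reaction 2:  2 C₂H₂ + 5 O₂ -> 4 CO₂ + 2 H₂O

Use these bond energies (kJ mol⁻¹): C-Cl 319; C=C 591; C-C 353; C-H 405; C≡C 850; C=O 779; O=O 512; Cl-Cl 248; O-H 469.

Reaction 1:
  Bonds broken (reactants):
    C-C: 1 × 353 = 353
    C-H: 6 × 405 = 2430
    C=C: 1 × 591 = 591
    Cl-Cl: 1 × 248 = 248
    Σ(broken) = 3622 kJ
  Bonds formed (products):
    C-C: 2 × 353 = 706
    C-Cl: 2 × 319 = 638
    C-H: 6 × 405 = 2430
    Σ(formed) = 3774 kJ
  ΔH_1 = 3622 − 3774 = −152 kJ
Reaction 2:
  Bonds broken (reactants):
    C≡C: 2 × 850 = 1700
    C-H: 4 × 405 = 1620
    O=O: 5 × 512 = 2560
    Σ(broken) = 5880 kJ
  Bonds formed (products):
    C=O: 8 × 779 = 6232
    O-H: 4 × 469 = 1876
    Σ(formed) = 8108 kJ
  ΔH_2 = 5880 − 8108 = −2228 kJ
ΔH_1 − ΔH_2 = +2076 kJ, so reaction 2 has the more negative ΔH; |ΔH_1 − ΔH_2| = 2076 kJ.

Reaction 2, by 2076 kJ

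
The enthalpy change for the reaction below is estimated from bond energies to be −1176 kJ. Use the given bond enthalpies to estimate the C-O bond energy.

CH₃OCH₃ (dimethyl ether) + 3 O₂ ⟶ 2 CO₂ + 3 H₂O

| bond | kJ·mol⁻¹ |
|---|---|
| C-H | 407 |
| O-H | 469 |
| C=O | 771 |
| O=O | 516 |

D(C-O) ≈ 366 kJ/mol

Let D be the C-O bond energy.
Σ(broken) = 6×407 + 2×D + 3×516 = 3990 + 2D
Σ(formed) = 4×771 + 6×469 = 5898
ΔH = Σ(broken) − Σ(formed) = (3990 + 2D) − (5898) = −1908 + 2D
Setting this equal to −1176 kJ gives 2D = 732, so D = 366 kJ/mol.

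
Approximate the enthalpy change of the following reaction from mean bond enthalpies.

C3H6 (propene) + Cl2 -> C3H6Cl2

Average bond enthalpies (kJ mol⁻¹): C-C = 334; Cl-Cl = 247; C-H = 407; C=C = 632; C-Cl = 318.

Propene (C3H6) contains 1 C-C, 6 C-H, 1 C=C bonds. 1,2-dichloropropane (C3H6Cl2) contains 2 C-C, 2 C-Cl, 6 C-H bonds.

Bonds broken (reactants):
  C-C: 1 × 334 = 334
  C-H: 6 × 407 = 2442
  C=C: 1 × 632 = 632
  Cl-Cl: 1 × 247 = 247
  Σ(broken) = 3655 kJ
Bonds formed (products):
  C-C: 2 × 334 = 668
  C-Cl: 2 × 318 = 636
  C-H: 6 × 407 = 2442
  Σ(formed) = 3746 kJ
ΔH = Σ(broken) − Σ(formed) = 3655 − 3746 = −91 kJ

ΔH ≈ −91 kJ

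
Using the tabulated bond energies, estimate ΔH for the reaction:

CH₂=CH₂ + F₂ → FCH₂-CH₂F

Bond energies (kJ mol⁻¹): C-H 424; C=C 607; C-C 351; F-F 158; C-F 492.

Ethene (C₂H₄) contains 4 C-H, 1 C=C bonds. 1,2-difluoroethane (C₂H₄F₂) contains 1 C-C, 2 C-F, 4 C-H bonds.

ΔH ≈ −570 kJ

Bonds broken (reactants):
  C-H: 4 × 424 = 1696
  C=C: 1 × 607 = 607
  F-F: 1 × 158 = 158
  Σ(broken) = 2461 kJ
Bonds formed (products):
  C-C: 1 × 351 = 351
  C-F: 2 × 492 = 984
  C-H: 4 × 424 = 1696
  Σ(formed) = 3031 kJ
ΔH = Σ(broken) − Σ(formed) = 2461 − 3031 = −570 kJ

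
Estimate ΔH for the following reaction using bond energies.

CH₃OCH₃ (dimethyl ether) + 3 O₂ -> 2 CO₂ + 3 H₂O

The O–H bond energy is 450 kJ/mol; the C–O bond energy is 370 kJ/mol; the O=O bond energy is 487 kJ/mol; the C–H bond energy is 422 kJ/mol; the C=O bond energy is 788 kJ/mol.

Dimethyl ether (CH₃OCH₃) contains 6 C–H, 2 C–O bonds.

Bonds broken (reactants):
  C–H: 6 × 422 = 2532
  C–O: 2 × 370 = 740
  O=O: 3 × 487 = 1461
  Σ(broken) = 4733 kJ
Bonds formed (products):
  C=O: 4 × 788 = 3152
  O–H: 6 × 450 = 2700
  Σ(formed) = 5852 kJ
ΔH = Σ(broken) − Σ(formed) = 4733 − 5852 = −1119 kJ

ΔH ≈ −1119 kJ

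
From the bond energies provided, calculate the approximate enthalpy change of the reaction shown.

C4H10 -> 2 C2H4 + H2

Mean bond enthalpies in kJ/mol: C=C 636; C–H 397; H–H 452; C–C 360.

Bonds broken (reactants):
  C–C: 3 × 360 = 1080
  C–H: 10 × 397 = 3970
  Σ(broken) = 5050 kJ
Bonds formed (products):
  C–H: 8 × 397 = 3176
  C=C: 2 × 636 = 1272
  H–H: 1 × 452 = 452
  Σ(formed) = 4900 kJ
ΔH = Σ(broken) − Σ(formed) = 5050 − 4900 = +150 kJ

ΔH ≈ +150 kJ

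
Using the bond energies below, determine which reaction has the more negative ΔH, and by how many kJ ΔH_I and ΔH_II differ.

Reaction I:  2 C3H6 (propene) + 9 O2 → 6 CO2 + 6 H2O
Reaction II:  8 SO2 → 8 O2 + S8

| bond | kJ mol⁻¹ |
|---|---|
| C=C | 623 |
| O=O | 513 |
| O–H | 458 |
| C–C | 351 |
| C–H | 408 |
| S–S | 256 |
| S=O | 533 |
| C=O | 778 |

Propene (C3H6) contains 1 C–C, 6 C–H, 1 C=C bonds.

Reaction I:
  Bonds broken (reactants):
    C–C: 2 × 351 = 702
    C–H: 12 × 408 = 4896
    C=C: 2 × 623 = 1246
    O=O: 9 × 513 = 4617
    Σ(broken) = 11461 kJ
  Bonds formed (products):
    C=O: 12 × 778 = 9336
    O–H: 12 × 458 = 5496
    Σ(formed) = 14832 kJ
  ΔH_I = 11461 − 14832 = −3371 kJ
Reaction II:
  Bonds broken (reactants):
    S=O: 16 × 533 = 8528
    Σ(broken) = 8528 kJ
  Bonds formed (products):
    O=O: 8 × 513 = 4104
    S–S: 8 × 256 = 2048
    Σ(formed) = 6152 kJ
  ΔH_II = 8528 − 6152 = +2376 kJ
ΔH_I − ΔH_II = −5747 kJ, so reaction I has the more negative ΔH; |ΔH_I − ΔH_II| = 5747 kJ.

Reaction I, by 5747 kJ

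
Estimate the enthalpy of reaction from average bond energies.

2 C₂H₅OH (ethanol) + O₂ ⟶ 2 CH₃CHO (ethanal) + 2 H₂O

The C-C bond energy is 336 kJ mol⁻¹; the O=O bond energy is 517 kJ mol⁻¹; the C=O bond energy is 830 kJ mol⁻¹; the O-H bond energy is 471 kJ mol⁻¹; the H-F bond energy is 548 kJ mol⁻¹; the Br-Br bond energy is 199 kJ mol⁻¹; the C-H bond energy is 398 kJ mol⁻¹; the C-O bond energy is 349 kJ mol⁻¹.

Bonds broken (reactants):
  C-C: 2 × 336 = 672
  C-H: 10 × 398 = 3980
  C-O: 2 × 349 = 698
  O-H: 2 × 471 = 942
  O=O: 1 × 517 = 517
  Σ(broken) = 6809 kJ
Bonds formed (products):
  C-C: 2 × 336 = 672
  C-H: 8 × 398 = 3184
  C=O: 2 × 830 = 1660
  O-H: 4 × 471 = 1884
  Σ(formed) = 7400 kJ
ΔH = Σ(broken) − Σ(formed) = 6809 − 7400 = −591 kJ

ΔH ≈ −591 kJ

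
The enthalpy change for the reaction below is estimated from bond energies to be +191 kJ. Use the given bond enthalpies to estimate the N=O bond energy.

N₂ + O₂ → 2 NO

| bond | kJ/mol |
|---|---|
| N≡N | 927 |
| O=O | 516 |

Let D be the N=O bond energy.
Σ(broken) = 1×927 + 1×516 = 1443
Σ(formed) = 2×D = 2D
ΔH = Σ(broken) − Σ(formed) = (1443) − (2D) = +1443 − 2D
Setting this equal to +191 kJ gives 2D = 1252, so D = 626 kJ/mol.

D(N=O) ≈ 626 kJ/mol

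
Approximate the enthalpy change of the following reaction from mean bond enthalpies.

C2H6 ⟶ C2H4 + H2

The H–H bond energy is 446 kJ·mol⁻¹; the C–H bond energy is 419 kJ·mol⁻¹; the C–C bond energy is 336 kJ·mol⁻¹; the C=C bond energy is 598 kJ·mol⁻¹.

Bonds broken (reactants):
  C–C: 1 × 336 = 336
  C–H: 6 × 419 = 2514
  Σ(broken) = 2850 kJ
Bonds formed (products):
  C–H: 4 × 419 = 1676
  C=C: 1 × 598 = 598
  H–H: 1 × 446 = 446
  Σ(formed) = 2720 kJ
ΔH = Σ(broken) − Σ(formed) = 2850 − 2720 = +130 kJ

ΔH ≈ +130 kJ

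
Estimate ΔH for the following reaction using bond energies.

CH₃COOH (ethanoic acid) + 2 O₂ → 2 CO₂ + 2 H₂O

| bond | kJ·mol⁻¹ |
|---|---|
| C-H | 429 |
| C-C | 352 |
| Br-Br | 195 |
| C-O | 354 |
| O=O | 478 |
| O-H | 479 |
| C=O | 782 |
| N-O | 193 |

ΔH ≈ −834 kJ

Bonds broken (reactants):
  C-C: 1 × 352 = 352
  C-H: 3 × 429 = 1287
  C-O: 1 × 354 = 354
  C=O: 1 × 782 = 782
  O-H: 1 × 479 = 479
  O=O: 2 × 478 = 956
  Σ(broken) = 4210 kJ
Bonds formed (products):
  C=O: 4 × 782 = 3128
  O-H: 4 × 479 = 1916
  Σ(formed) = 5044 kJ
ΔH = Σ(broken) − Σ(formed) = 4210 − 5044 = −834 kJ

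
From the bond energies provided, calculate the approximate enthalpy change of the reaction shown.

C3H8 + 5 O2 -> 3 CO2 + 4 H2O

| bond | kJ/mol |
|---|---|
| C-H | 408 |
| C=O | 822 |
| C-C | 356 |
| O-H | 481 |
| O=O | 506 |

Bonds broken (reactants):
  C-C: 2 × 356 = 712
  C-H: 8 × 408 = 3264
  O=O: 5 × 506 = 2530
  Σ(broken) = 6506 kJ
Bonds formed (products):
  C=O: 6 × 822 = 4932
  O-H: 8 × 481 = 3848
  Σ(formed) = 8780 kJ
ΔH = Σ(broken) − Σ(formed) = 6506 − 8780 = −2274 kJ

ΔH ≈ −2274 kJ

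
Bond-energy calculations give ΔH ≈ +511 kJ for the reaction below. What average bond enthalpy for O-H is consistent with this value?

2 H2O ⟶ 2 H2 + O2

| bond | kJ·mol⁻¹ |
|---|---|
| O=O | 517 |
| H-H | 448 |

Let D be the O-H bond energy.
Σ(broken) = 4×D = 4D
Σ(formed) = 2×448 + 1×517 = 1413
ΔH = Σ(broken) − Σ(formed) = (4D) − (1413) = −1413 + 4D
Setting this equal to +511 kJ gives 4D = 1924, so D = 481 kJ/mol.

D(O-H) ≈ 481 kJ/mol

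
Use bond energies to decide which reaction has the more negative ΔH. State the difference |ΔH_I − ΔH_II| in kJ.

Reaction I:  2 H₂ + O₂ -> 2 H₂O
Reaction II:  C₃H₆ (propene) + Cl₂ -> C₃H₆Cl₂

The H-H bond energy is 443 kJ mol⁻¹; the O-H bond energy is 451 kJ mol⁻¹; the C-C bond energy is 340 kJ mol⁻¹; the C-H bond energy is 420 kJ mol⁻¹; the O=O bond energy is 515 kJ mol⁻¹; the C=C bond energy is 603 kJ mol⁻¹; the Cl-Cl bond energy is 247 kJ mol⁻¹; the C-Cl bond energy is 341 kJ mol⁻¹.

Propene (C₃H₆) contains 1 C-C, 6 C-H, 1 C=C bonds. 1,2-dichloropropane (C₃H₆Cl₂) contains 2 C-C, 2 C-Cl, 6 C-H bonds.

Reaction I, by 231 kJ

Reaction I:
  Bonds broken (reactants):
    H-H: 2 × 443 = 886
    O=O: 1 × 515 = 515
    Σ(broken) = 1401 kJ
  Bonds formed (products):
    O-H: 4 × 451 = 1804
    Σ(formed) = 1804 kJ
  ΔH_I = 1401 − 1804 = −403 kJ
Reaction II:
  Bonds broken (reactants):
    C-C: 1 × 340 = 340
    C-H: 6 × 420 = 2520
    C=C: 1 × 603 = 603
    Cl-Cl: 1 × 247 = 247
    Σ(broken) = 3710 kJ
  Bonds formed (products):
    C-C: 2 × 340 = 680
    C-Cl: 2 × 341 = 682
    C-H: 6 × 420 = 2520
    Σ(formed) = 3882 kJ
  ΔH_II = 3710 − 3882 = −172 kJ
ΔH_I − ΔH_II = −231 kJ, so reaction I has the more negative ΔH; |ΔH_I − ΔH_II| = 231 kJ.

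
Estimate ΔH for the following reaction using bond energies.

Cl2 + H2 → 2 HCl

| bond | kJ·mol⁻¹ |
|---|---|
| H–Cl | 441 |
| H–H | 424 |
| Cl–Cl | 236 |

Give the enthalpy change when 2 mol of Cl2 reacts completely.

Bonds broken (reactants):
  Cl–Cl: 1 × 236 = 236
  H–H: 1 × 424 = 424
  Σ(broken) = 660 kJ
Bonds formed (products):
  H–Cl: 2 × 441 = 882
  Σ(formed) = 882 kJ
ΔH = Σ(broken) − Σ(formed) = 660 − 882 = −222 kJ
For 2× the reaction as written: 2 × (−222) = −444 kJ

ΔH = −444 kJ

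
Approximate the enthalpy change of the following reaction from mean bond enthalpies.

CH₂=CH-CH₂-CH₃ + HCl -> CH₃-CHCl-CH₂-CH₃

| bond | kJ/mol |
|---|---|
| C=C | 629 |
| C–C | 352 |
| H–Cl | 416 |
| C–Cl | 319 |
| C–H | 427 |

Bonds broken (reactants):
  C–C: 2 × 352 = 704
  C–H: 8 × 427 = 3416
  C=C: 1 × 629 = 629
  H–Cl: 1 × 416 = 416
  Σ(broken) = 5165 kJ
Bonds formed (products):
  C–C: 3 × 352 = 1056
  C–Cl: 1 × 319 = 319
  C–H: 9 × 427 = 3843
  Σ(formed) = 5218 kJ
ΔH = Σ(broken) − Σ(formed) = 5165 − 5218 = −53 kJ

ΔH ≈ −53 kJ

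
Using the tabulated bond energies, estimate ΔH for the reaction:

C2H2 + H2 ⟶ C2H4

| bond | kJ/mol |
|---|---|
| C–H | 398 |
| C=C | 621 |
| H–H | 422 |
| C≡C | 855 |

Bonds broken (reactants):
  C≡C: 1 × 855 = 855
  C–H: 2 × 398 = 796
  H–H: 1 × 422 = 422
  Σ(broken) = 2073 kJ
Bonds formed (products):
  C–H: 4 × 398 = 1592
  C=C: 1 × 621 = 621
  Σ(formed) = 2213 kJ
ΔH = Σ(broken) − Σ(formed) = 2073 − 2213 = −140 kJ

ΔH ≈ −140 kJ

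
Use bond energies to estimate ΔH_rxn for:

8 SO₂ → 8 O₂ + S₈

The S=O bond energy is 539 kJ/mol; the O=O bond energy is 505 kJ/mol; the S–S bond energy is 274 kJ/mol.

ΔH ≈ +2392 kJ

Bonds broken (reactants):
  S=O: 16 × 539 = 8624
  Σ(broken) = 8624 kJ
Bonds formed (products):
  O=O: 8 × 505 = 4040
  S–S: 8 × 274 = 2192
  Σ(formed) = 6232 kJ
ΔH = Σ(broken) − Σ(formed) = 8624 − 6232 = +2392 kJ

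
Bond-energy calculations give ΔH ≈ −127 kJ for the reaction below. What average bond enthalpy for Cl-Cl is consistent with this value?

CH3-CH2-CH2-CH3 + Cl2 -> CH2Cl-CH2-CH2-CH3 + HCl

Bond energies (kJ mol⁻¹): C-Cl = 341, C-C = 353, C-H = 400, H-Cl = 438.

D(Cl-Cl) ≈ 252 kJ/mol

Let D be the Cl-Cl bond energy.
Σ(broken) = 3×353 + 10×400 + 1×D = 5059 + D
Σ(formed) = 3×353 + 1×341 + 9×400 + 1×438 = 5438
ΔH = Σ(broken) − Σ(formed) = (5059 + D) − (5438) = −379 + D
Setting this equal to −127 kJ gives D = 252 kJ/mol.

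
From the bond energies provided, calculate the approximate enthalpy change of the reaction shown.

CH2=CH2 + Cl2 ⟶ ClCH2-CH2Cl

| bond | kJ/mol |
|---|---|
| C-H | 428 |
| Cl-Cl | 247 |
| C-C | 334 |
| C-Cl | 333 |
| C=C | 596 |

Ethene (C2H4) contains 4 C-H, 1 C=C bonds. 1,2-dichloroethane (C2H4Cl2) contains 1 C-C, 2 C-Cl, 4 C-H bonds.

Bonds broken (reactants):
  C-H: 4 × 428 = 1712
  C=C: 1 × 596 = 596
  Cl-Cl: 1 × 247 = 247
  Σ(broken) = 2555 kJ
Bonds formed (products):
  C-C: 1 × 334 = 334
  C-Cl: 2 × 333 = 666
  C-H: 4 × 428 = 1712
  Σ(formed) = 2712 kJ
ΔH = Σ(broken) − Σ(formed) = 2555 − 2712 = −157 kJ

ΔH ≈ −157 kJ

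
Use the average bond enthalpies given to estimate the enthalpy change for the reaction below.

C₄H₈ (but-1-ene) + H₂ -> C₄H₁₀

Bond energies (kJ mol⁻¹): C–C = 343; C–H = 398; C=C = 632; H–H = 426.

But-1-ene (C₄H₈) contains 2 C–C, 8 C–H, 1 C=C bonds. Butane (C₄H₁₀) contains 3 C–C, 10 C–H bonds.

ΔH ≈ −81 kJ

Bonds broken (reactants):
  C–C: 2 × 343 = 686
  C–H: 8 × 398 = 3184
  C=C: 1 × 632 = 632
  H–H: 1 × 426 = 426
  Σ(broken) = 4928 kJ
Bonds formed (products):
  C–C: 3 × 343 = 1029
  C–H: 10 × 398 = 3980
  Σ(formed) = 5009 kJ
ΔH = Σ(broken) − Σ(formed) = 4928 − 5009 = −81 kJ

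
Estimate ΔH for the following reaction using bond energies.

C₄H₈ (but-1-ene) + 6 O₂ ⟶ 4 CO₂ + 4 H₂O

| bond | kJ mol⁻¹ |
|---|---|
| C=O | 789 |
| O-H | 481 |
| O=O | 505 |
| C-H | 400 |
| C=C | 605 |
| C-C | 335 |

Bonds broken (reactants):
  C-C: 2 × 335 = 670
  C-H: 8 × 400 = 3200
  C=C: 1 × 605 = 605
  O=O: 6 × 505 = 3030
  Σ(broken) = 7505 kJ
Bonds formed (products):
  C=O: 8 × 789 = 6312
  O-H: 8 × 481 = 3848
  Σ(formed) = 10160 kJ
ΔH = Σ(broken) − Σ(formed) = 7505 − 10160 = −2655 kJ

ΔH ≈ −2655 kJ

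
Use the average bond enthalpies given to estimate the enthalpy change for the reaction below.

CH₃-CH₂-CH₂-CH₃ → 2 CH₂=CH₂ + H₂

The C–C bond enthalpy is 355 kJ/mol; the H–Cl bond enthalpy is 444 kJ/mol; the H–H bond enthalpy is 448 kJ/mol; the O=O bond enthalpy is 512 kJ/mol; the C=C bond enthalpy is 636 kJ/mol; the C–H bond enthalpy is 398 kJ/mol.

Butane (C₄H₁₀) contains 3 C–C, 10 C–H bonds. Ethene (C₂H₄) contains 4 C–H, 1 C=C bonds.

Bonds broken (reactants):
  C–C: 3 × 355 = 1065
  C–H: 10 × 398 = 3980
  Σ(broken) = 5045 kJ
Bonds formed (products):
  C–H: 8 × 398 = 3184
  C=C: 2 × 636 = 1272
  H–H: 1 × 448 = 448
  Σ(formed) = 4904 kJ
ΔH = Σ(broken) − Σ(formed) = 5045 − 4904 = +141 kJ

ΔH ≈ +141 kJ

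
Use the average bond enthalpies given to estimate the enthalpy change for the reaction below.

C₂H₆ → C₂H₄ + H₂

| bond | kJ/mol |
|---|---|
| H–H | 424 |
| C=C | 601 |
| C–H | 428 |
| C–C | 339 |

Bonds broken (reactants):
  C–C: 1 × 339 = 339
  C–H: 6 × 428 = 2568
  Σ(broken) = 2907 kJ
Bonds formed (products):
  C–H: 4 × 428 = 1712
  C=C: 1 × 601 = 601
  H–H: 1 × 424 = 424
  Σ(formed) = 2737 kJ
ΔH = Σ(broken) − Σ(formed) = 2907 − 2737 = +170 kJ

ΔH ≈ +170 kJ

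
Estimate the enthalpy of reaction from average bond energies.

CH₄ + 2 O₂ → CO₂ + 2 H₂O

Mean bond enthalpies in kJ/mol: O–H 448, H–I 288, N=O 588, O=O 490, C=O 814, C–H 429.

Bonds broken (reactants):
  C–H: 4 × 429 = 1716
  O=O: 2 × 490 = 980
  Σ(broken) = 2696 kJ
Bonds formed (products):
  C=O: 2 × 814 = 1628
  O–H: 4 × 448 = 1792
  Σ(formed) = 3420 kJ
ΔH = Σ(broken) − Σ(formed) = 2696 − 3420 = −724 kJ

ΔH ≈ −724 kJ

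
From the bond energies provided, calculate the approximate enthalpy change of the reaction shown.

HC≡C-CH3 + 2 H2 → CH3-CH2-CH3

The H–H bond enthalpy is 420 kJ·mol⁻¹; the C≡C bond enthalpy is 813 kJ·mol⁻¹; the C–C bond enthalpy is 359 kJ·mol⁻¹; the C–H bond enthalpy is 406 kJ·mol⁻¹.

ΔH ≈ −330 kJ

Bonds broken (reactants):
  C≡C: 1 × 813 = 813
  C–C: 1 × 359 = 359
  C–H: 4 × 406 = 1624
  H–H: 2 × 420 = 840
  Σ(broken) = 3636 kJ
Bonds formed (products):
  C–C: 2 × 359 = 718
  C–H: 8 × 406 = 3248
  Σ(formed) = 3966 kJ
ΔH = Σ(broken) − Σ(formed) = 3636 − 3966 = −330 kJ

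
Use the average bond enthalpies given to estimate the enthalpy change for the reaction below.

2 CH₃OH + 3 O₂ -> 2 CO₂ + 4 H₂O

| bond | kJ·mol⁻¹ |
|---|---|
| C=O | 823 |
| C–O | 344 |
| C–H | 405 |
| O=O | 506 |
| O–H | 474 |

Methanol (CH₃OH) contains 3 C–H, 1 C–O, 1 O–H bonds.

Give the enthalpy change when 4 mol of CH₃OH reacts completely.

ΔH = −3000 kJ

Bonds broken (reactants):
  C–H: 6 × 405 = 2430
  C–O: 2 × 344 = 688
  O–H: 2 × 474 = 948
  O=O: 3 × 506 = 1518
  Σ(broken) = 5584 kJ
Bonds formed (products):
  C=O: 4 × 823 = 3292
  O–H: 8 × 474 = 3792
  Σ(formed) = 7084 kJ
ΔH = Σ(broken) − Σ(formed) = 5584 − 7084 = −1500 kJ
For 2× the reaction as written: 2 × (−1500) = −3000 kJ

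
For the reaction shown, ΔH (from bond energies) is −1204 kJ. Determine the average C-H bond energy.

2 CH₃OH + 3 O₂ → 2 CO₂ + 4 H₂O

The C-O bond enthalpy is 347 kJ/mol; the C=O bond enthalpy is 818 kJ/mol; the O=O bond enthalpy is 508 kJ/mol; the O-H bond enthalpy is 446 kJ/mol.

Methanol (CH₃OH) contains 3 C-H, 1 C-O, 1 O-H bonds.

Let D be the C-H bond energy.
Σ(broken) = 6×D + 2×347 + 2×446 + 3×508 = 3110 + 6D
Σ(formed) = 4×818 + 8×446 = 6840
ΔH = Σ(broken) − Σ(formed) = (3110 + 6D) − (6840) = −3730 + 6D
Setting this equal to −1204 kJ gives 6D = 2526, so D = 421 kJ/mol.

D(C-H) ≈ 421 kJ/mol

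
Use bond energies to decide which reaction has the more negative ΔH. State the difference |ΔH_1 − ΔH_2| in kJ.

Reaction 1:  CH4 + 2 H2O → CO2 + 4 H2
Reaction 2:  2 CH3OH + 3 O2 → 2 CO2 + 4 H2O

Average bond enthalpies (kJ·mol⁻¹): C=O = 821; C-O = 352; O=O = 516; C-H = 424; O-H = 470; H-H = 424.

Reaction 1:
  Bonds broken (reactants):
    C-H: 4 × 424 = 1696
    O-H: 4 × 470 = 1880
    Σ(broken) = 3576 kJ
  Bonds formed (products):
    C=O: 2 × 821 = 1642
    H-H: 4 × 424 = 1696
    Σ(formed) = 3338 kJ
  ΔH_1 = 3576 − 3338 = +238 kJ
Reaction 2:
  Bonds broken (reactants):
    C-H: 6 × 424 = 2544
    C-O: 2 × 352 = 704
    O-H: 2 × 470 = 940
    O=O: 3 × 516 = 1548
    Σ(broken) = 5736 kJ
  Bonds formed (products):
    C=O: 4 × 821 = 3284
    O-H: 8 × 470 = 3760
    Σ(formed) = 7044 kJ
  ΔH_2 = 5736 − 7044 = −1308 kJ
ΔH_1 − ΔH_2 = +1546 kJ, so reaction 2 has the more negative ΔH; |ΔH_1 − ΔH_2| = 1546 kJ.

Reaction 2, by 1546 kJ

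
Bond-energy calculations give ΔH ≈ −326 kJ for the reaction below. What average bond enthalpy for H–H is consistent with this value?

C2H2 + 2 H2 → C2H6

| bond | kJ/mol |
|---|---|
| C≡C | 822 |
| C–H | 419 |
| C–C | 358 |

Let D be the H–H bond energy.
Σ(broken) = 1×822 + 2×419 + 2×D = 1660 + 2D
Σ(formed) = 1×358 + 6×419 = 2872
ΔH = Σ(broken) − Σ(formed) = (1660 + 2D) − (2872) = −1212 + 2D
Setting this equal to −326 kJ gives 2D = 886, so D = 443 kJ/mol.

D(H–H) ≈ 443 kJ/mol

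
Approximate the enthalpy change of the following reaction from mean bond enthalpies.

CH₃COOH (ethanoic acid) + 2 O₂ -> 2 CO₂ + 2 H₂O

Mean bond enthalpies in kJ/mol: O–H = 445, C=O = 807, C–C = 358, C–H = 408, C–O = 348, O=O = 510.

ΔH ≈ −806 kJ

Bonds broken (reactants):
  C–C: 1 × 358 = 358
  C–H: 3 × 408 = 1224
  C–O: 1 × 348 = 348
  C=O: 1 × 807 = 807
  O–H: 1 × 445 = 445
  O=O: 2 × 510 = 1020
  Σ(broken) = 4202 kJ
Bonds formed (products):
  C=O: 4 × 807 = 3228
  O–H: 4 × 445 = 1780
  Σ(formed) = 5008 kJ
ΔH = Σ(broken) − Σ(formed) = 4202 − 5008 = −806 kJ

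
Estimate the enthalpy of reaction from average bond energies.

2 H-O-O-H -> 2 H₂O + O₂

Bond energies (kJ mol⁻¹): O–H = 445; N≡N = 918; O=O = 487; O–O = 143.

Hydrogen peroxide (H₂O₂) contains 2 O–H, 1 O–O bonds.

ΔH ≈ −201 kJ

Bonds broken (reactants):
  O–H: 4 × 445 = 1780
  O–O: 2 × 143 = 286
  Σ(broken) = 2066 kJ
Bonds formed (products):
  O–H: 4 × 445 = 1780
  O=O: 1 × 487 = 487
  Σ(formed) = 2267 kJ
ΔH = Σ(broken) − Σ(formed) = 2066 − 2267 = −201 kJ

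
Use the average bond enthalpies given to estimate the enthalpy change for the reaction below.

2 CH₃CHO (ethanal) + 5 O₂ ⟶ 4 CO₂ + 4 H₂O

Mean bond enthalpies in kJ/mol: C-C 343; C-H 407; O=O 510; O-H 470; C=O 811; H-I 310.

Bonds broken (reactants):
  C-C: 2 × 343 = 686
  C-H: 8 × 407 = 3256
  C=O: 2 × 811 = 1622
  O=O: 5 × 510 = 2550
  Σ(broken) = 8114 kJ
Bonds formed (products):
  C=O: 8 × 811 = 6488
  O-H: 8 × 470 = 3760
  Σ(formed) = 10248 kJ
ΔH = Σ(broken) − Σ(formed) = 8114 − 10248 = −2134 kJ

ΔH ≈ −2134 kJ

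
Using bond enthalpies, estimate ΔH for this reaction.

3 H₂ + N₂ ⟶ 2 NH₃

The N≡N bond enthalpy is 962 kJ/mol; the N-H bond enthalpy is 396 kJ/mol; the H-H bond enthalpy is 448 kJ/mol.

ΔH ≈ −70 kJ

Bonds broken (reactants):
  H-H: 3 × 448 = 1344
  N≡N: 1 × 962 = 962
  Σ(broken) = 2306 kJ
Bonds formed (products):
  N-H: 6 × 396 = 2376
  Σ(formed) = 2376 kJ
ΔH = Σ(broken) − Σ(formed) = 2306 − 2376 = −70 kJ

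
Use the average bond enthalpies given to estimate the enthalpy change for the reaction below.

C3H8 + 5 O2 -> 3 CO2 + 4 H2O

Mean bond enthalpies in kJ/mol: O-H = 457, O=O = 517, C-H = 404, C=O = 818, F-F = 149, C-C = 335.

ΔH ≈ −2077 kJ

Bonds broken (reactants):
  C-C: 2 × 335 = 670
  C-H: 8 × 404 = 3232
  O=O: 5 × 517 = 2585
  Σ(broken) = 6487 kJ
Bonds formed (products):
  C=O: 6 × 818 = 4908
  O-H: 8 × 457 = 3656
  Σ(formed) = 8564 kJ
ΔH = Σ(broken) − Σ(formed) = 6487 − 8564 = −2077 kJ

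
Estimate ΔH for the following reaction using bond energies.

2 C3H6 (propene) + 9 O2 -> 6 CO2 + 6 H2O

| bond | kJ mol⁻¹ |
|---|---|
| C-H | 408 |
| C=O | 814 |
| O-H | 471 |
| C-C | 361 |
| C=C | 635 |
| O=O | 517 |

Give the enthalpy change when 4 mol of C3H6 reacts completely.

Bonds broken (reactants):
  C-C: 2 × 361 = 722
  C-H: 12 × 408 = 4896
  C=C: 2 × 635 = 1270
  O=O: 9 × 517 = 4653
  Σ(broken) = 11541 kJ
Bonds formed (products):
  C=O: 12 × 814 = 9768
  O-H: 12 × 471 = 5652
  Σ(formed) = 15420 kJ
ΔH = Σ(broken) − Σ(formed) = 11541 − 15420 = −3879 kJ
For 2× the reaction as written: 2 × (−3879) = −7758 kJ

ΔH = −7758 kJ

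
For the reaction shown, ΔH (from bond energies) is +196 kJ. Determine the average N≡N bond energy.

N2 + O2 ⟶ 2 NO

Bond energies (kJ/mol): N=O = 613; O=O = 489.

D(N≡N) ≈ 933 kJ/mol

Let D be the N≡N bond energy.
Σ(broken) = 1×D + 1×489 = 489 + D
Σ(formed) = 2×613 = 1226
ΔH = Σ(broken) − Σ(formed) = (489 + D) − (1226) = −737 + D
Setting this equal to +196 kJ gives D = 933 kJ/mol.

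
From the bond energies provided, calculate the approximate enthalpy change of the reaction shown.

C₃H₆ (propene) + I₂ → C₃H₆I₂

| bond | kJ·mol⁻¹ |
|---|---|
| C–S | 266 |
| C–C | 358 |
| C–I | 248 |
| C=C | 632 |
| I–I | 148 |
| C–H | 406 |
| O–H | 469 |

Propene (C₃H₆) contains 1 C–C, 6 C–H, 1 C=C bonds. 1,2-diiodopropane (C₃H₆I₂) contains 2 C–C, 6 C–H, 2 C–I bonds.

Bonds broken (reactants):
  C–C: 1 × 358 = 358
  C–H: 6 × 406 = 2436
  C=C: 1 × 632 = 632
  I–I: 1 × 148 = 148
  Σ(broken) = 3574 kJ
Bonds formed (products):
  C–C: 2 × 358 = 716
  C–H: 6 × 406 = 2436
  C–I: 2 × 248 = 496
  Σ(formed) = 3648 kJ
ΔH = Σ(broken) − Σ(formed) = 3574 − 3648 = −74 kJ

ΔH ≈ −74 kJ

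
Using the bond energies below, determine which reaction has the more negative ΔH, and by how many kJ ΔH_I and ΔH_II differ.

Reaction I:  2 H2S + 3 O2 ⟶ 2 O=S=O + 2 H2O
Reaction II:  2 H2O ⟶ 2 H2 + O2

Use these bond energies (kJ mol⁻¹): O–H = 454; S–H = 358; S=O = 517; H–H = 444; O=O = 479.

Reaction I:
  Bonds broken (reactants):
    O=O: 3 × 479 = 1437
    S–H: 4 × 358 = 1432
    Σ(broken) = 2869 kJ
  Bonds formed (products):
    O–H: 4 × 454 = 1816
    S=O: 4 × 517 = 2068
    Σ(formed) = 3884 kJ
  ΔH_I = 2869 − 3884 = −1015 kJ
Reaction II:
  Bonds broken (reactants):
    O–H: 4 × 454 = 1816
    Σ(broken) = 1816 kJ
  Bonds formed (products):
    H–H: 2 × 444 = 888
    O=O: 1 × 479 = 479
    Σ(formed) = 1367 kJ
  ΔH_II = 1816 − 1367 = +449 kJ
ΔH_I − ΔH_II = −1464 kJ, so reaction I has the more negative ΔH; |ΔH_I − ΔH_II| = 1464 kJ.

Reaction I, by 1464 kJ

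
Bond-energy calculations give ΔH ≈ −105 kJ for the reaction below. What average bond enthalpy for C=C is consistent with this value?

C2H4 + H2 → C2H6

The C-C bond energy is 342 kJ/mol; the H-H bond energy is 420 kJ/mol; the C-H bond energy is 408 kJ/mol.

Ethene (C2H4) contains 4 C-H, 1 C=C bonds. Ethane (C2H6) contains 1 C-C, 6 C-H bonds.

Let D be the C=C bond energy.
Σ(broken) = 4×408 + 1×D + 1×420 = 2052 + D
Σ(formed) = 1×342 + 6×408 = 2790
ΔH = Σ(broken) − Σ(formed) = (2052 + D) − (2790) = −738 + D
Setting this equal to −105 kJ gives D = 633 kJ/mol.

D(C=C) ≈ 633 kJ/mol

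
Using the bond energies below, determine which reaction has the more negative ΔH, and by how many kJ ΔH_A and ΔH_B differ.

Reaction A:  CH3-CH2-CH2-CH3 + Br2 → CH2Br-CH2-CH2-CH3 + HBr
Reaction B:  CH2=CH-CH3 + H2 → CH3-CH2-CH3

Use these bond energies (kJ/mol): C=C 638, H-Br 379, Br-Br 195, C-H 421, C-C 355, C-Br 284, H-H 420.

Reaction A:
  Bonds broken (reactants):
    Br-Br: 1 × 195 = 195
    C-C: 3 × 355 = 1065
    C-H: 10 × 421 = 4210
    Σ(broken) = 5470 kJ
  Bonds formed (products):
    C-Br: 1 × 284 = 284
    C-C: 3 × 355 = 1065
    C-H: 9 × 421 = 3789
    H-Br: 1 × 379 = 379
    Σ(formed) = 5517 kJ
  ΔH_A = 5470 − 5517 = −47 kJ
Reaction B:
  Bonds broken (reactants):
    C-C: 1 × 355 = 355
    C-H: 6 × 421 = 2526
    C=C: 1 × 638 = 638
    H-H: 1 × 420 = 420
    Σ(broken) = 3939 kJ
  Bonds formed (products):
    C-C: 2 × 355 = 710
    C-H: 8 × 421 = 3368
    Σ(formed) = 4078 kJ
  ΔH_B = 3939 − 4078 = −139 kJ
ΔH_A − ΔH_B = +92 kJ, so reaction B has the more negative ΔH; |ΔH_A − ΔH_B| = 92 kJ.

Reaction B, by 92 kJ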